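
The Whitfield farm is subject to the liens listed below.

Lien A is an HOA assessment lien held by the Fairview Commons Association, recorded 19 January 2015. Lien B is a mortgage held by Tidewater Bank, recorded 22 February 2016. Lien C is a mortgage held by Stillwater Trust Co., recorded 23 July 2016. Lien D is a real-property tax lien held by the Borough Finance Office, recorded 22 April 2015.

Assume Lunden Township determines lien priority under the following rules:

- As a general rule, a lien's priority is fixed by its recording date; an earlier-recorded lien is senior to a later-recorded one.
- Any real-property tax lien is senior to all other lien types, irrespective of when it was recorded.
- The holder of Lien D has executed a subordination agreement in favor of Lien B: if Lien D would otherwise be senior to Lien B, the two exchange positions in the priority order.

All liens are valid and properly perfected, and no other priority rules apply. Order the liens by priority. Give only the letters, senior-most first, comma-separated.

D is a real-property tax lien and takes priority over every other lien.
Remaining liens by effective date: A (19 January 2015), B (22 February 2016), C (23 July 2016).
Because D would otherwise rank above B, the subordination swaps them.

B, A, D, C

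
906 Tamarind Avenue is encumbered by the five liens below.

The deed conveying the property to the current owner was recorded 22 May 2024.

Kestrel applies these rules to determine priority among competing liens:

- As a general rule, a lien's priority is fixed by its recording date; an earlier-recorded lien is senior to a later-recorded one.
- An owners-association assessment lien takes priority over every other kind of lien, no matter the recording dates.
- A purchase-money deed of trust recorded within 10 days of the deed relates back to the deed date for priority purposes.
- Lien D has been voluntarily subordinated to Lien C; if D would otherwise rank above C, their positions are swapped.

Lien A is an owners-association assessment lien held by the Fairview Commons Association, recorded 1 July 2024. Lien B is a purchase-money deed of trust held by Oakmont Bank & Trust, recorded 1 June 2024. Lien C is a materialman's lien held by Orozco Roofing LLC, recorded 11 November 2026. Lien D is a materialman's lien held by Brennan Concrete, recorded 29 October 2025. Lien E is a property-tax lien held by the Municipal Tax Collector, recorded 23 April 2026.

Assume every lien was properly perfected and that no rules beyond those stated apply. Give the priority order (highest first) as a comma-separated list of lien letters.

Effective dates after the stated exceptions: B was recorded within the 10-day window, so its effective date is the deed date 22 May 2024.
A is an owners-association assessment lien and takes priority over every other lien.
Among the remaining liens, by effective date: B (22 May 2024), D (29 October 2025), E (23 April 2026), C (11 November 2026).
Because D would otherwise rank above C, the subordination swaps them.

A, B, C, E, D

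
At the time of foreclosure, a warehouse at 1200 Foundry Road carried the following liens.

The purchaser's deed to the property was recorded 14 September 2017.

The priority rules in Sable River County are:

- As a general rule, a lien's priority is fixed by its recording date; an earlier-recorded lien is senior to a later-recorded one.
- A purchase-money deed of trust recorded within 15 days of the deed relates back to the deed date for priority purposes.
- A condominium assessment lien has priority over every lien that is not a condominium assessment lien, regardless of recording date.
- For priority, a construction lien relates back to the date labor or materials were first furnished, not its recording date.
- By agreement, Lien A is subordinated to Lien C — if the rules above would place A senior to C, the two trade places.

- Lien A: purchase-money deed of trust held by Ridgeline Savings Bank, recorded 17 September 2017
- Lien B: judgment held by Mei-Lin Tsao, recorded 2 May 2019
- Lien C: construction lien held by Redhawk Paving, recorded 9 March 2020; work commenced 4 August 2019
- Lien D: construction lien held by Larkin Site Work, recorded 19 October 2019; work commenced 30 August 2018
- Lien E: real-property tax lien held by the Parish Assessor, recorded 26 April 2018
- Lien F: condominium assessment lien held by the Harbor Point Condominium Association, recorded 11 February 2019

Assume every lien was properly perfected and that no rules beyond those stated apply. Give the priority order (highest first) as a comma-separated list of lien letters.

Adjusting effective dates: A was recorded within the 15-day window, so its effective date is the deed date 14 September 2017; C relates back to 4 August 2019 (work commenced); D's effective date is 30 August 2018, when work began.
As a condominium assessment lien, F is senior to every other lien.
Remaining liens by effective date: A (14 September 2017), E (26 April 2018), D (30 August 2018), B (2 May 2019), C (4 August 2019).
The subordination applies — A was senior to C — so A and C swap.

F, C, E, D, B, A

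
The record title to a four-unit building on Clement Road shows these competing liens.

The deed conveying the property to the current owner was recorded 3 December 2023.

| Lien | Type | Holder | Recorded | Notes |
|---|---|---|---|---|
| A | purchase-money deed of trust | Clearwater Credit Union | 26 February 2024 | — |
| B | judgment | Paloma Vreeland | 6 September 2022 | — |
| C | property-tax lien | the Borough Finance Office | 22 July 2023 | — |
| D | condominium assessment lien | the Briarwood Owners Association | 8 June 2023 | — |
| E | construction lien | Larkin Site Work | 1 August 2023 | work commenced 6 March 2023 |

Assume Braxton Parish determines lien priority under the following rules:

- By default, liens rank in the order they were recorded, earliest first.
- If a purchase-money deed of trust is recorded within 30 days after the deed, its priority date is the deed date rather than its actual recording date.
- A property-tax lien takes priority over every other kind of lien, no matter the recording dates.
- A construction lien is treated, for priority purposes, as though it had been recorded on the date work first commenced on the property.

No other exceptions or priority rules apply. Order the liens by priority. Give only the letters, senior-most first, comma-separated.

C, B, E, D, A

Effective dates after the stated exceptions: A missed the 30-day window (85 days after the deed), so its recording date stands; E is treated as recorded 6 March 2023, the work-commencement date.
C, as a property-tax lien, has superpriority and ranks first.
Among the remaining liens, by effective date: B (6 September 2022), E (6 March 2023), D (8 June 2023), A (26 February 2024).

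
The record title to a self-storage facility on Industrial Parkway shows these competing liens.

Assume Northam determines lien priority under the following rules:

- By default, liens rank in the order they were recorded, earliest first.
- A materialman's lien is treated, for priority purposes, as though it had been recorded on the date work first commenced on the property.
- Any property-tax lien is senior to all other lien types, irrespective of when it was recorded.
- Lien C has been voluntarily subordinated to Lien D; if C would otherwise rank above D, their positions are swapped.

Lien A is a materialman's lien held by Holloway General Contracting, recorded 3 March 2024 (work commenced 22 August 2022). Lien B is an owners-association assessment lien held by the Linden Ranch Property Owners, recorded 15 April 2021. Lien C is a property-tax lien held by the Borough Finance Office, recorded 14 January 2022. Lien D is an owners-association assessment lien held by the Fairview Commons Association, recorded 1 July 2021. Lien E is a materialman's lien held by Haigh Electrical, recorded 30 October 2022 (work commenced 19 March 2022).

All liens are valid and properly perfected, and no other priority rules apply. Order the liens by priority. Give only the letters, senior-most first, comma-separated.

First, effective dates: A is treated as recorded 22 August 2022, the work-commencement date; E's effective date is 19 March 2022, when work began.
C, as a property-tax lien, has superpriority and ranks first.
The other liens, earliest effective date first: B (15 April 2021), D (1 July 2021), E (19 March 2022), A (22 August 2022).
C is senior to D before the subordination, so the two trade places.

D, B, C, E, A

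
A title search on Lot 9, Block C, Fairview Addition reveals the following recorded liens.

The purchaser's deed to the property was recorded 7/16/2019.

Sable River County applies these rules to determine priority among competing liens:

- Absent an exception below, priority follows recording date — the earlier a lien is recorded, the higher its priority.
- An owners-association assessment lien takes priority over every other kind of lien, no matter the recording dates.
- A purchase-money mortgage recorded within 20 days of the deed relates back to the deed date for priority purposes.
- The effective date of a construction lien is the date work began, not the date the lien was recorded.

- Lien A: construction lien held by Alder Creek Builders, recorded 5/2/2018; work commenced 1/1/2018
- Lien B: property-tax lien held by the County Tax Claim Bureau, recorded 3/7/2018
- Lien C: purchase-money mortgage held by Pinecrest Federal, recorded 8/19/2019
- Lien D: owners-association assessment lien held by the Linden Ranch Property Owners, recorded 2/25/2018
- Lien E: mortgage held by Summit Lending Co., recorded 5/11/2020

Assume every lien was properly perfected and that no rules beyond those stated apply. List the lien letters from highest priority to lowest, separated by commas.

D, A, B, C, E

Effective dates after the stated exceptions: A relates back to 1/1/2018 (work commenced); C was recorded 34 days after the deed — beyond 20 days — so no relation-back applies.
D, as an owners-association assessment lien, has superpriority and ranks first.
Remaining liens by effective date: A (1/1/2018), B (3/7/2018), C (8/19/2019), E (5/11/2020).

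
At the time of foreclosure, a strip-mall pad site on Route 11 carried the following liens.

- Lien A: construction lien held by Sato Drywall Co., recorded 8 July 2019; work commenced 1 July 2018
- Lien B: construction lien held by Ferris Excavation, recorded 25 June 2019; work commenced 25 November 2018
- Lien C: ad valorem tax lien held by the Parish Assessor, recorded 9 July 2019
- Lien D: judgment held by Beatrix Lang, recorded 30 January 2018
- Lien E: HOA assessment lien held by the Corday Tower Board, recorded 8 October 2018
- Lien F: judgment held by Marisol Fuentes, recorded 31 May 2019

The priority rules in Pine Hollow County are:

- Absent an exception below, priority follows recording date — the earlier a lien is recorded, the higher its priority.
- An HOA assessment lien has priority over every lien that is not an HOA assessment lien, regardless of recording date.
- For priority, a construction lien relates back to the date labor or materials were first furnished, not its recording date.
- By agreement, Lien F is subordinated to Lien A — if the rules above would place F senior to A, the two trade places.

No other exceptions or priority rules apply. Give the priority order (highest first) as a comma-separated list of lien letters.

E, D, A, B, F, C

Adjusting effective dates: A relates back to 1 July 2018 (work commenced); B's effective date is 25 November 2018, when work began.
E, as an HOA assessment lien, has superpriority and ranks first.
Ordering the rest by effective date: D (30 January 2018), A (1 July 2018), B (25 November 2018), F (31 May 2019), C (9 July 2019).
Since F is not senior to A, the subordination leaves the order unchanged.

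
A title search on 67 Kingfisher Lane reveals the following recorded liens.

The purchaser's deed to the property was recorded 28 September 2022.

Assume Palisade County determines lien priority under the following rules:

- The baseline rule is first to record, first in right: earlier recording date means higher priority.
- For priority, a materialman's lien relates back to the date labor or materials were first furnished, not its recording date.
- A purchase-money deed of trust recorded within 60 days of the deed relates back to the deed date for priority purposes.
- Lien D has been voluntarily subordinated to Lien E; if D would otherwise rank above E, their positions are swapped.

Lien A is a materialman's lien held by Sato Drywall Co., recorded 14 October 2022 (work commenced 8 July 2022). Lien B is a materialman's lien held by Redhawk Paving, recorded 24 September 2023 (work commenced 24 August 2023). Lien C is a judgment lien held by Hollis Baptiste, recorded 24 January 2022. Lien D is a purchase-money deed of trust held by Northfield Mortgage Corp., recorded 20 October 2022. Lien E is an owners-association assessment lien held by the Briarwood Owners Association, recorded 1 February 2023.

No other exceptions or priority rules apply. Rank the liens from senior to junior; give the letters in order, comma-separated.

C, A, E, D, B

Effective dates after the stated exceptions: A relates back to 8 July 2022 (work commenced); B is treated as recorded 24 August 2023, the work-commencement date; D relates back to the deed date 28 September 2022.
Sorted by effective date: C (24 January 2022), A (8 July 2022), D (28 September 2022), E (1 February 2023), B (24 August 2023).
The subordination applies — D was senior to E — so D and E swap.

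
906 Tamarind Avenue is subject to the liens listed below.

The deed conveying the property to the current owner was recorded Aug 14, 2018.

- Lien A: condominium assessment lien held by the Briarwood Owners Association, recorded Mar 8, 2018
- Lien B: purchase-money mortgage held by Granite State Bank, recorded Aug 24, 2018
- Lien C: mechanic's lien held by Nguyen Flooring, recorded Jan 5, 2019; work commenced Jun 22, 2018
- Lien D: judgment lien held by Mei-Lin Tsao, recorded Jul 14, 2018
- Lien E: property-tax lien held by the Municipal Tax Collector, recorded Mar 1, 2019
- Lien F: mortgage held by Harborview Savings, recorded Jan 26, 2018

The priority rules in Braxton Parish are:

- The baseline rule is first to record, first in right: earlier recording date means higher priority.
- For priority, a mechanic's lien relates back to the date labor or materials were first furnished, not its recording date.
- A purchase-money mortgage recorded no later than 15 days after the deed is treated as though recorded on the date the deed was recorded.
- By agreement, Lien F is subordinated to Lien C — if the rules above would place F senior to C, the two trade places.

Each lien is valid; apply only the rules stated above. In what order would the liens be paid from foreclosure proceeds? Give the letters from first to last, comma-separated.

C, A, F, D, B, E

Adjusting effective dates: B's effective date is the deed date, Aug 14, 2018; C relates back to Jun 22, 2018 (work commenced).
By effective date: F (Jan 26, 2018), A (Mar 8, 2018), C (Jun 22, 2018), D (Jul 14, 2018), B (Aug 14, 2018), E (Mar 1, 2019).
Because F would otherwise rank above C, the subordination swaps them.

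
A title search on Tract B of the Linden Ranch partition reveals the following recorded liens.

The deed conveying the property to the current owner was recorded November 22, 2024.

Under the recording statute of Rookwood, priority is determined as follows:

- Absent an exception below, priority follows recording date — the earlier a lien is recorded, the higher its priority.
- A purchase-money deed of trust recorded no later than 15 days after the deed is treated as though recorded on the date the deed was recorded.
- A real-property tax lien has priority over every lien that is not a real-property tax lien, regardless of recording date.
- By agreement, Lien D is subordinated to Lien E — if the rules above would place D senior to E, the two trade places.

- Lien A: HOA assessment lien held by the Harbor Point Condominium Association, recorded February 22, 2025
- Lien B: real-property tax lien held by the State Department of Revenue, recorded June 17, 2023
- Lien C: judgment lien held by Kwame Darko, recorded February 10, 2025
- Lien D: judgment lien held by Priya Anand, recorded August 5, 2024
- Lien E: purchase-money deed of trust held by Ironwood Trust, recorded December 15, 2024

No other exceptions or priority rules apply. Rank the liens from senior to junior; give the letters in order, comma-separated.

B, E, D, C, A

Effective dates after the stated exceptions: E was recorded 23 days after the deed, outside the 15-day window, so it keeps its recording date.
B is a real-property tax lien and takes priority over every other lien.
The other liens, earliest effective date first: D (August 5, 2024), E (December 15, 2024), C (February 10, 2025), A (February 22, 2025).
The subordination applies — D was senior to E — so D and E swap.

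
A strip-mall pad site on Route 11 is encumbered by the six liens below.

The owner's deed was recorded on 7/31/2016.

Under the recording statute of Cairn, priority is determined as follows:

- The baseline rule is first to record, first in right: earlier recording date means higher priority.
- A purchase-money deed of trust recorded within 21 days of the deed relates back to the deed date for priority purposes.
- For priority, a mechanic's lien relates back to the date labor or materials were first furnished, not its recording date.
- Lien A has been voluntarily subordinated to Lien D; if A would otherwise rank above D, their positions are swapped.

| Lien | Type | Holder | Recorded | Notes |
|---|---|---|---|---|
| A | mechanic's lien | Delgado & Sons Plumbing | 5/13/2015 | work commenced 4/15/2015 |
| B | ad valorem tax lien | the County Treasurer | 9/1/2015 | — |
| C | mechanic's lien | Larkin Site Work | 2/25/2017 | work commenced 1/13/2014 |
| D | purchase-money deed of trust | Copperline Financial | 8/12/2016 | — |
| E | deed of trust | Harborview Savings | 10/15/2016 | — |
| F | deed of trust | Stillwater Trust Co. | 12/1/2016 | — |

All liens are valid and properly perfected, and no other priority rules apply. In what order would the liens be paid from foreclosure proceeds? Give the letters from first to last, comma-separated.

First, effective dates: A's effective date is 4/15/2015, when work began; C is treated as recorded 1/13/2014, the work-commencement date; D's effective date is the deed date, 7/31/2016.
By effective date, earliest first: C (1/13/2014), A (4/15/2015), B (9/1/2015), D (7/31/2016), E (10/15/2016), F (12/1/2016).
A would otherwise be senior to D, so under the subordination agreement A and D exchange positions.

C, D, B, A, E, F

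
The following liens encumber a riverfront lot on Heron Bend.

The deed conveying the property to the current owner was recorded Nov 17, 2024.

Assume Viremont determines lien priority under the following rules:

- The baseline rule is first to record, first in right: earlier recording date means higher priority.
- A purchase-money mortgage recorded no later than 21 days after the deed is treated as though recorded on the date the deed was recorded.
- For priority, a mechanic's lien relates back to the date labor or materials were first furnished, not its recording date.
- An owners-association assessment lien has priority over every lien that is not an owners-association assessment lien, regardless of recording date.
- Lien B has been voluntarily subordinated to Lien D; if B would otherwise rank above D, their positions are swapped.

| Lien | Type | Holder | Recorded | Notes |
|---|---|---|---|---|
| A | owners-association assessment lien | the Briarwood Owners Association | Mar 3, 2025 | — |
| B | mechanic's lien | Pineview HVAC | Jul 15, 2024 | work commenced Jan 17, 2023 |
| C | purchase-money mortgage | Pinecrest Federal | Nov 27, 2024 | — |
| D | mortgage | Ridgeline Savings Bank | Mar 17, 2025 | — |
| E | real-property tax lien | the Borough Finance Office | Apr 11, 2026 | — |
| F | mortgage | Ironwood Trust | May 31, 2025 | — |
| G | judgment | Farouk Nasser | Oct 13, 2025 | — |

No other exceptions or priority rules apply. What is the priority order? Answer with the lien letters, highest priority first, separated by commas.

First, effective dates: B's effective date is Jan 17, 2023, when work began; C was recorded within the 21-day window, so its effective date is the deed date Nov 17, 2024.
A is an owners-association assessment lien, so it outranks all other liens regardless of date.
Remaining liens by effective date: B (Jan 17, 2023), C (Nov 17, 2024), D (Mar 17, 2025), F (May 31, 2025), G (Oct 13, 2025), E (Apr 11, 2026).
The subordination applies — B was senior to D — so B and D swap.

A, D, C, B, F, G, E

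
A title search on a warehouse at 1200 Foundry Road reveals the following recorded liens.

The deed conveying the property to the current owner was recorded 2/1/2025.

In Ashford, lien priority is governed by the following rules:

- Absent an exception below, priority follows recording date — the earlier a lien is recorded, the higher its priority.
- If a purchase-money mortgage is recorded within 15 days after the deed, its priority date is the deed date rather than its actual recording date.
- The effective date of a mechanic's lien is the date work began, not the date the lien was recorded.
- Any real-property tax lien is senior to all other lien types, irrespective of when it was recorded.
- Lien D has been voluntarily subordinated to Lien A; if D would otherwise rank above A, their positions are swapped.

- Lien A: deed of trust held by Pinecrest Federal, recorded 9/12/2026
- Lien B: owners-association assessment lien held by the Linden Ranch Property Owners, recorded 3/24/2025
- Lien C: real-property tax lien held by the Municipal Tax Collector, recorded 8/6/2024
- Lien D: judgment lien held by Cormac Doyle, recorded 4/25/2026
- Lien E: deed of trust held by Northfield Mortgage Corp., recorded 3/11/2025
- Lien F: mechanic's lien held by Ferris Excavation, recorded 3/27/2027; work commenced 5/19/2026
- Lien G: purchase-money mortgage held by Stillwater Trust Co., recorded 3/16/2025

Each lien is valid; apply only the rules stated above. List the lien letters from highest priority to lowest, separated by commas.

C, E, G, B, A, F, D

Effective dates: F is treated as recorded 5/19/2026, the work-commencement date; G was recorded 43 days after the deed — beyond 15 days — so no relation-back applies.
C, as a real-property tax lien, has superpriority and ranks first.
Remaining liens by effective date: E (3/11/2025), G (3/16/2025), B (3/24/2025), D (4/25/2026), F (5/19/2026), A (9/12/2026).
The subordination applies — D was senior to A — so D and A swap.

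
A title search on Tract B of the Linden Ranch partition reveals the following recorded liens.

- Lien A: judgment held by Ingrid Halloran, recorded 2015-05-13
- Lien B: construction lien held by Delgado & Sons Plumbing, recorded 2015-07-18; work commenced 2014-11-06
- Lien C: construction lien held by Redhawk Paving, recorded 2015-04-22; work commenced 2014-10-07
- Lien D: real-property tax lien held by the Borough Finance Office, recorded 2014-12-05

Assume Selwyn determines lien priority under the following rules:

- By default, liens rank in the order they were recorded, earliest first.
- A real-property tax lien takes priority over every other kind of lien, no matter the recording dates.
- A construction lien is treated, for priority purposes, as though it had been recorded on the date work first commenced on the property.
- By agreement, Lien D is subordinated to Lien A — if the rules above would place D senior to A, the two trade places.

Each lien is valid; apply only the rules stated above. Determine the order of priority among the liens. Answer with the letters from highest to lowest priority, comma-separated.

Effective dates after the stated exceptions: B's effective date is 2014-11-06, when work began; C relates back to 2014-10-07 (work commenced).
As a real-property tax lien, D is senior to every other lien.
Remaining liens by effective date: C (2014-10-07), B (2014-11-06), A (2015-05-13).
D would otherwise be senior to A, so under the subordination agreement D and A exchange positions.

A, C, B, D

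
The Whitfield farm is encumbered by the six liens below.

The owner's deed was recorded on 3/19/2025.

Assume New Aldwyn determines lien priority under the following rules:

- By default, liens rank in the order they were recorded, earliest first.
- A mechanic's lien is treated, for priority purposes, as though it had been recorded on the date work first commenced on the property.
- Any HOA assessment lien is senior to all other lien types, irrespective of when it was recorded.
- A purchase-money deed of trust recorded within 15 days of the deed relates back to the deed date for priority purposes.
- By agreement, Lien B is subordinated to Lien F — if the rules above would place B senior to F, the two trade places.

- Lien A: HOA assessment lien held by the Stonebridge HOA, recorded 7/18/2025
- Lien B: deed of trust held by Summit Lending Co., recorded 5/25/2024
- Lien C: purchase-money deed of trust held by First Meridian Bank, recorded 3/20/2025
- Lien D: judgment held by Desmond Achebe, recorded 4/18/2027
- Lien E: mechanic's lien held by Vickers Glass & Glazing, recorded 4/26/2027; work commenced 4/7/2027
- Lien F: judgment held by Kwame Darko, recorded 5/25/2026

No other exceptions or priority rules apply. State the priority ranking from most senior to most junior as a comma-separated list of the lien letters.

A, F, C, B, E, D

Adjusting effective dates: C's effective date is the deed date, 3/19/2025; E's effective date is 4/7/2027, when work began.
A is an HOA assessment lien and takes priority over every other lien.
Remaining liens by effective date: B (5/25/2024), C (3/19/2025), F (5/25/2026), E (4/7/2027), D (4/18/2027).
The subordination applies — B was senior to F — so B and F swap.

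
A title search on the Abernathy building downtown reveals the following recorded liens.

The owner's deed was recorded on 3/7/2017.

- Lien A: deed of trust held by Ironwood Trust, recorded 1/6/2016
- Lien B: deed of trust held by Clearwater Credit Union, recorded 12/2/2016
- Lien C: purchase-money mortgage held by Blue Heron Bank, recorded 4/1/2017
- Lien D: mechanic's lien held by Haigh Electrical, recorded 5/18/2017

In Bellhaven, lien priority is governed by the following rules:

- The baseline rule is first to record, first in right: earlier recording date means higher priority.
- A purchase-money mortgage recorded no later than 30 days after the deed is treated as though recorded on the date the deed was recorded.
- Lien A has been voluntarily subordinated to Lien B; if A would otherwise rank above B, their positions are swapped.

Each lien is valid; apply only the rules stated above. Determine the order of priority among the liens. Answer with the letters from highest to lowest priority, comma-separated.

B, A, C, D

Adjusting effective dates: C was recorded within the 30-day window, so its effective date is the deed date 3/7/2017.
By effective date, earliest first: A (1/6/2016), B (12/2/2016), C (3/7/2017), D (5/18/2017).
Because A would otherwise rank above B, the subordination swaps them.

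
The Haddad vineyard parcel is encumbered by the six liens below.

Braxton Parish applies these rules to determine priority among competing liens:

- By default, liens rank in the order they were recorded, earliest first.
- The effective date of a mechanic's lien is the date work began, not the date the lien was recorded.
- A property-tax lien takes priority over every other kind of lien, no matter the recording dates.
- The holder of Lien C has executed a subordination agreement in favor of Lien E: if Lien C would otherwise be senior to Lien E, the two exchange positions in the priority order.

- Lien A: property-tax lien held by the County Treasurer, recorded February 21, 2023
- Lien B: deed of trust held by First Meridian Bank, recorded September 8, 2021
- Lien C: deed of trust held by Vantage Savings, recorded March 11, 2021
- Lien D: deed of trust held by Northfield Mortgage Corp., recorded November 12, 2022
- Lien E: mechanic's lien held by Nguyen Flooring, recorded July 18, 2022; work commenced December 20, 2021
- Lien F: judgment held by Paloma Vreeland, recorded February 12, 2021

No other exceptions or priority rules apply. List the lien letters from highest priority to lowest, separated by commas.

A, F, E, B, C, D

First, effective dates: E's effective date is December 20, 2021, when work began.
As a property-tax lien, A is senior to every other lien.
Remaining liens by effective date: F (February 12, 2021), C (March 11, 2021), B (September 8, 2021), E (December 20, 2021), D (November 12, 2022).
C is senior to E before the subordination, so the two trade places.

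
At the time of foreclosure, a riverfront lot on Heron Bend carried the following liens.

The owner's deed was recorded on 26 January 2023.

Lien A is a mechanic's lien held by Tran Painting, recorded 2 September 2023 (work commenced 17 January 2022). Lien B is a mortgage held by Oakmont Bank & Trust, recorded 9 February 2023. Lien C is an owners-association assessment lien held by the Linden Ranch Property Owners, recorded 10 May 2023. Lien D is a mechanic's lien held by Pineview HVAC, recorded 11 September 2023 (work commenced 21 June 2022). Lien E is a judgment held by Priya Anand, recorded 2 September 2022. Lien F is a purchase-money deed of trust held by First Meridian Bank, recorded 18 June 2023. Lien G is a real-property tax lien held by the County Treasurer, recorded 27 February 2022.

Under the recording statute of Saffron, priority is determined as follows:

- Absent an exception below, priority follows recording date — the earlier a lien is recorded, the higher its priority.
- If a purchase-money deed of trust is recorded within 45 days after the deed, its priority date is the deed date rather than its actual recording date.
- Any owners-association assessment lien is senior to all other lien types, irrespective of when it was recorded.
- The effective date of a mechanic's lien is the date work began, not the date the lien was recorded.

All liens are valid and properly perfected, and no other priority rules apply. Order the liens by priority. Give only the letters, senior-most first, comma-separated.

Adjusting effective dates: A is treated as recorded 17 January 2022, the work-commencement date; D's effective date is 21 June 2022, when work began; F missed the 45-day window (143 days after the deed), so its recording date stands.
C is an owners-association assessment lien, so it outranks all other liens regardless of date.
Among the remaining liens, by effective date: A (17 January 2022), G (27 February 2022), D (21 June 2022), E (2 September 2022), B (9 February 2023), F (18 June 2023).

C, A, G, D, E, B, F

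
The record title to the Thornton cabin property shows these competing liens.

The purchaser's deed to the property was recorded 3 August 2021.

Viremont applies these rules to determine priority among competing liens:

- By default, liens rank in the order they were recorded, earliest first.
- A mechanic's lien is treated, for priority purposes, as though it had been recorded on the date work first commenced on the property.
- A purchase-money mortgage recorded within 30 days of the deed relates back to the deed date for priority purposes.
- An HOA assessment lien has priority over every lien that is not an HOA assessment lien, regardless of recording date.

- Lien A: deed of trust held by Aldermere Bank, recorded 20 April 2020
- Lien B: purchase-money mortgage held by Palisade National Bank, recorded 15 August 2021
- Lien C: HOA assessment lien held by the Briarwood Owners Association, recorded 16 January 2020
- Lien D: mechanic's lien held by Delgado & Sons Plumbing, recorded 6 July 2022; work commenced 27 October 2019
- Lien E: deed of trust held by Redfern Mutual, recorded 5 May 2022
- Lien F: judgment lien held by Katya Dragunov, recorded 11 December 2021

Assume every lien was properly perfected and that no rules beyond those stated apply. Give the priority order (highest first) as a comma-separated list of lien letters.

C, D, A, B, F, E

First, effective dates: B's effective date is the deed date, 3 August 2021; D relates back to 27 October 2019 (work commenced).
As an HOA assessment lien, C is senior to every other lien.
Remaining liens by effective date: D (27 October 2019), A (20 April 2020), B (3 August 2021), F (11 December 2021), E (5 May 2022).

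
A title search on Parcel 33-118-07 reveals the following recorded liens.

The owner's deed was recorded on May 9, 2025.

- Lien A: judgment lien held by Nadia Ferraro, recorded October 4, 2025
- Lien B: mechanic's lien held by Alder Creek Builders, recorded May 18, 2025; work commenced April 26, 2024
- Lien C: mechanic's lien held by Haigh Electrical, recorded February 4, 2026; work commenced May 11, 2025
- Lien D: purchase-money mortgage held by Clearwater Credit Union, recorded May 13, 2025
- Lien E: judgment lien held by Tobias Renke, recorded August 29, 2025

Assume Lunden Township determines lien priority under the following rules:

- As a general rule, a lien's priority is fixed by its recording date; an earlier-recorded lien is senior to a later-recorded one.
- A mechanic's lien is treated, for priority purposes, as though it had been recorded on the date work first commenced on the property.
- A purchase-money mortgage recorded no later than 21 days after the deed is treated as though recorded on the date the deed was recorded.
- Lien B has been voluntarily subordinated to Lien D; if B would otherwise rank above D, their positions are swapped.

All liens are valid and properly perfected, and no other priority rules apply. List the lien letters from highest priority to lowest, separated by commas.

Effective dates after the stated exceptions: B relates back to April 26, 2024 (work commenced); C's effective date is May 11, 2025, when work began; D's effective date is the deed date, May 9, 2025.
By effective date: B (April 26, 2024), D (May 9, 2025), C (May 11, 2025), E (August 29, 2025), A (October 4, 2025).
The subordination applies — B was senior to D — so B and D swap.

D, B, C, E, A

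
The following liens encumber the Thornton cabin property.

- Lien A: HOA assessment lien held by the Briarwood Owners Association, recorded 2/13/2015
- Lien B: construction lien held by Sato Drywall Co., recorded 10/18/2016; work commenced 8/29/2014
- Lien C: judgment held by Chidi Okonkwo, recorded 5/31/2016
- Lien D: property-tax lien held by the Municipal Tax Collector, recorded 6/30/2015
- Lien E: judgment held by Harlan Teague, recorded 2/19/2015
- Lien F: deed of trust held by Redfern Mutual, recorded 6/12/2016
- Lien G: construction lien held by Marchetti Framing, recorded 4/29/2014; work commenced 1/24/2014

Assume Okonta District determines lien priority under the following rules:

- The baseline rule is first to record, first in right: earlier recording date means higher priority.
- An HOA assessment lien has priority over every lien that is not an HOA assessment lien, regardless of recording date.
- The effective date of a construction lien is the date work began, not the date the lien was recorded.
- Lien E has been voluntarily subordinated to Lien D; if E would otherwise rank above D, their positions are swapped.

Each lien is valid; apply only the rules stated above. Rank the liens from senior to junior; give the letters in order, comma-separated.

Effective dates: B is treated as recorded 8/29/2014, the work-commencement date; G is treated as recorded 1/24/2014, the work-commencement date.
As an HOA assessment lien, A is senior to every other lien.
The other liens, earliest effective date first: G (1/24/2014), B (8/29/2014), E (2/19/2015), D (6/30/2015), C (5/31/2016), F (6/12/2016).
E would otherwise be senior to D, so under the subordination agreement E and D exchange positions.

A, G, B, D, E, C, F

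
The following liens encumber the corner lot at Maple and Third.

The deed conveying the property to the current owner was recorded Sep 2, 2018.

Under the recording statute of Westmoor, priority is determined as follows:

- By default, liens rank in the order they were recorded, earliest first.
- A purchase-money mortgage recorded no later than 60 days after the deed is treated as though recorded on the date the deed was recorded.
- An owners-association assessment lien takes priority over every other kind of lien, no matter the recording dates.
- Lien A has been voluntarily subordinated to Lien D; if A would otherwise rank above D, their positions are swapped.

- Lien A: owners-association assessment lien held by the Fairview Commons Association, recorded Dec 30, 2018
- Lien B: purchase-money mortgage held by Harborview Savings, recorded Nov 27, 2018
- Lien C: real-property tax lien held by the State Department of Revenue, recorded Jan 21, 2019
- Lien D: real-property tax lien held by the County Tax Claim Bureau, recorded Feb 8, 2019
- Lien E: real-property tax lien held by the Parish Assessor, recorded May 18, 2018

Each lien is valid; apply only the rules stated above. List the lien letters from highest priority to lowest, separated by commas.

D, E, B, C, A

Adjusting effective dates: B missed the 60-day window (86 days after the deed), so its recording date stands.
As an owners-association assessment lien, A is senior to every other lien.
Remaining liens by effective date: E (May 18, 2018), B (Nov 27, 2018), C (Jan 21, 2019), D (Feb 8, 2019).
A is senior to D before the subordination, so the two trade places.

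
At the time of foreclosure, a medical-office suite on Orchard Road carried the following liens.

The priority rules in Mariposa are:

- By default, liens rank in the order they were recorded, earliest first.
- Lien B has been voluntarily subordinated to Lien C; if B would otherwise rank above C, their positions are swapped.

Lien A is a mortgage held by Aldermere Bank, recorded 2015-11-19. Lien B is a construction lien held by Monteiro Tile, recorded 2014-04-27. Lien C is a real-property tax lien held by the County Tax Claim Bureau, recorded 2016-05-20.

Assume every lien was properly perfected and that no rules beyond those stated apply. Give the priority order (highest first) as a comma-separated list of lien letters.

Ordering by effective date: B (2014-04-27), A (2015-11-19), C (2016-05-20).
The subordination applies — B was senior to C — so B and C swap.

C, A, B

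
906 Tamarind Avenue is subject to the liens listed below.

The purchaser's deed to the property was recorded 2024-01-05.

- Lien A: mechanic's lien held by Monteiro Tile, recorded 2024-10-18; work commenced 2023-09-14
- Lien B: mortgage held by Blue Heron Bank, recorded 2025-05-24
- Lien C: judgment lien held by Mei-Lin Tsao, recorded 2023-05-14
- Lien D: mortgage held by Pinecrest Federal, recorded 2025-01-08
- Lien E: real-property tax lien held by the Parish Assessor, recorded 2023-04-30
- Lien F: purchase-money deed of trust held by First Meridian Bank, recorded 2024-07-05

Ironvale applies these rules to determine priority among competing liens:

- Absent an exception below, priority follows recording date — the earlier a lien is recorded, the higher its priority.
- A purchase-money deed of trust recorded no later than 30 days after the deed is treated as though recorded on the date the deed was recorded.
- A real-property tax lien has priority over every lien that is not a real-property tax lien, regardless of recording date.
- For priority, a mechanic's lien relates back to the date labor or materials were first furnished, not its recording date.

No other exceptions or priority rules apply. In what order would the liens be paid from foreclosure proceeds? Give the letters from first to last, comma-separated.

First, effective dates: A relates back to 2023-09-14 (work commenced); F was recorded 182 days after the deed, outside the 30-day window, so it keeps its recording date.
E, as a real-property tax lien, has superpriority and ranks first.
Among the remaining liens, by effective date: C (2023-05-14), A (2023-09-14), F (2024-07-05), D (2025-01-08), B (2025-05-24).

E, C, A, F, D, B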